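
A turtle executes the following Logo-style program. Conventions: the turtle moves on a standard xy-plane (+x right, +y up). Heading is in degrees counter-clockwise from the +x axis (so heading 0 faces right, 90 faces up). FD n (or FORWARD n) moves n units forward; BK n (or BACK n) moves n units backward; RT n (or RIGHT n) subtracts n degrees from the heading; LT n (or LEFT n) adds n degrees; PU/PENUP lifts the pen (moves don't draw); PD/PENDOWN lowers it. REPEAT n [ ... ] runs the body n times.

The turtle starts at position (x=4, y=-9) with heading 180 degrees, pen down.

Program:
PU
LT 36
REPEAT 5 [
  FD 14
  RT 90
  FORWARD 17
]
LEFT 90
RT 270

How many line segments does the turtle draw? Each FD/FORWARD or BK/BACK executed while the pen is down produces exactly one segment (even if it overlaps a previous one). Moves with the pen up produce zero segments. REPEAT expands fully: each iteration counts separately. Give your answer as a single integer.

Answer: 0

Derivation:
Executing turtle program step by step:
Start: pos=(4,-9), heading=180, pen down
PU: pen up
LT 36: heading 180 -> 216
REPEAT 5 [
  -- iteration 1/5 --
  FD 14: (4,-9) -> (-7.326,-17.229) [heading=216, move]
  RT 90: heading 216 -> 126
  FD 17: (-7.326,-17.229) -> (-17.319,-3.476) [heading=126, move]
  -- iteration 2/5 --
  FD 14: (-17.319,-3.476) -> (-25.548,7.851) [heading=126, move]
  RT 90: heading 126 -> 36
  FD 17: (-25.548,7.851) -> (-11.794,17.843) [heading=36, move]
  -- iteration 3/5 --
  FD 14: (-11.794,17.843) -> (-0.468,26.072) [heading=36, move]
  RT 90: heading 36 -> 306
  FD 17: (-0.468,26.072) -> (9.524,12.319) [heading=306, move]
  -- iteration 4/5 --
  FD 14: (9.524,12.319) -> (17.753,0.992) [heading=306, move]
  RT 90: heading 306 -> 216
  FD 17: (17.753,0.992) -> (4,-9) [heading=216, move]
  -- iteration 5/5 --
  FD 14: (4,-9) -> (-7.326,-17.229) [heading=216, move]
  RT 90: heading 216 -> 126
  FD 17: (-7.326,-17.229) -> (-17.319,-3.476) [heading=126, move]
]
LT 90: heading 126 -> 216
RT 270: heading 216 -> 306
Final: pos=(-17.319,-3.476), heading=306, 0 segment(s) drawn
Segments drawn: 0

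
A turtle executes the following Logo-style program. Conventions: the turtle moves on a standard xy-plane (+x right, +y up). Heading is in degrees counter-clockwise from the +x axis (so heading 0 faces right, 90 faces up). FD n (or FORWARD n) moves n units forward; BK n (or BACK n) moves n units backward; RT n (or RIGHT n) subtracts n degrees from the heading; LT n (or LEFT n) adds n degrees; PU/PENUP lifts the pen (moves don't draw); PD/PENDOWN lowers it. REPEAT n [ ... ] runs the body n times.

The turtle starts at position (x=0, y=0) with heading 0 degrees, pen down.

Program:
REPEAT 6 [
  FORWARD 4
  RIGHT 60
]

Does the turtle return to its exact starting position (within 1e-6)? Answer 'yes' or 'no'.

Executing turtle program step by step:
Start: pos=(0,0), heading=0, pen down
REPEAT 6 [
  -- iteration 1/6 --
  FD 4: (0,0) -> (4,0) [heading=0, draw]
  RT 60: heading 0 -> 300
  -- iteration 2/6 --
  FD 4: (4,0) -> (6,-3.464) [heading=300, draw]
  RT 60: heading 300 -> 240
  -- iteration 3/6 --
  FD 4: (6,-3.464) -> (4,-6.928) [heading=240, draw]
  RT 60: heading 240 -> 180
  -- iteration 4/6 --
  FD 4: (4,-6.928) -> (0,-6.928) [heading=180, draw]
  RT 60: heading 180 -> 120
  -- iteration 5/6 --
  FD 4: (0,-6.928) -> (-2,-3.464) [heading=120, draw]
  RT 60: heading 120 -> 60
  -- iteration 6/6 --
  FD 4: (-2,-3.464) -> (0,0) [heading=60, draw]
  RT 60: heading 60 -> 0
]
Final: pos=(0,0), heading=0, 6 segment(s) drawn

Start position: (0, 0)
Final position: (0, 0)
Distance = 0; < 1e-6 -> CLOSED

Answer: yes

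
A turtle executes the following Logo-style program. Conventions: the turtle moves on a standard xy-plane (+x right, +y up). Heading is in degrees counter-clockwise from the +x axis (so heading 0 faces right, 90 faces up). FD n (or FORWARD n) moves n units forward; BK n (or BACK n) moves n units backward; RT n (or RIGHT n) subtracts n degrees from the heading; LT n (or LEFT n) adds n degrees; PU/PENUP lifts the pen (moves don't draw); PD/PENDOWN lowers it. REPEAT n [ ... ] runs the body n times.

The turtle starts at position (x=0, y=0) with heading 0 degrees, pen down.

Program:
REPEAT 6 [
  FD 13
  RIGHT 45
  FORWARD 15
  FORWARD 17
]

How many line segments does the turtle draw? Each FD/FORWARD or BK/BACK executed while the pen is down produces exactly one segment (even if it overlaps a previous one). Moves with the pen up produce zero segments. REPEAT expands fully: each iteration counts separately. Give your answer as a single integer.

Executing turtle program step by step:
Start: pos=(0,0), heading=0, pen down
REPEAT 6 [
  -- iteration 1/6 --
  FD 13: (0,0) -> (13,0) [heading=0, draw]
  RT 45: heading 0 -> 315
  FD 15: (13,0) -> (23.607,-10.607) [heading=315, draw]
  FD 17: (23.607,-10.607) -> (35.627,-22.627) [heading=315, draw]
  -- iteration 2/6 --
  FD 13: (35.627,-22.627) -> (44.82,-31.82) [heading=315, draw]
  RT 45: heading 315 -> 270
  FD 15: (44.82,-31.82) -> (44.82,-46.82) [heading=270, draw]
  FD 17: (44.82,-46.82) -> (44.82,-63.82) [heading=270, draw]
  -- iteration 3/6 --
  FD 13: (44.82,-63.82) -> (44.82,-76.82) [heading=270, draw]
  RT 45: heading 270 -> 225
  FD 15: (44.82,-76.82) -> (34.213,-87.426) [heading=225, draw]
  FD 17: (34.213,-87.426) -> (22.192,-99.447) [heading=225, draw]
  -- iteration 4/6 --
  FD 13: (22.192,-99.447) -> (13,-108.64) [heading=225, draw]
  RT 45: heading 225 -> 180
  FD 15: (13,-108.64) -> (-2,-108.64) [heading=180, draw]
  FD 17: (-2,-108.64) -> (-19,-108.64) [heading=180, draw]
  -- iteration 5/6 --
  FD 13: (-19,-108.64) -> (-32,-108.64) [heading=180, draw]
  RT 45: heading 180 -> 135
  FD 15: (-32,-108.64) -> (-42.607,-98.033) [heading=135, draw]
  FD 17: (-42.607,-98.033) -> (-54.627,-86.012) [heading=135, draw]
  -- iteration 6/6 --
  FD 13: (-54.627,-86.012) -> (-63.82,-76.82) [heading=135, draw]
  RT 45: heading 135 -> 90
  FD 15: (-63.82,-76.82) -> (-63.82,-61.82) [heading=90, draw]
  FD 17: (-63.82,-61.82) -> (-63.82,-44.82) [heading=90, draw]
]
Final: pos=(-63.82,-44.82), heading=90, 18 segment(s) drawn
Segments drawn: 18

Answer: 18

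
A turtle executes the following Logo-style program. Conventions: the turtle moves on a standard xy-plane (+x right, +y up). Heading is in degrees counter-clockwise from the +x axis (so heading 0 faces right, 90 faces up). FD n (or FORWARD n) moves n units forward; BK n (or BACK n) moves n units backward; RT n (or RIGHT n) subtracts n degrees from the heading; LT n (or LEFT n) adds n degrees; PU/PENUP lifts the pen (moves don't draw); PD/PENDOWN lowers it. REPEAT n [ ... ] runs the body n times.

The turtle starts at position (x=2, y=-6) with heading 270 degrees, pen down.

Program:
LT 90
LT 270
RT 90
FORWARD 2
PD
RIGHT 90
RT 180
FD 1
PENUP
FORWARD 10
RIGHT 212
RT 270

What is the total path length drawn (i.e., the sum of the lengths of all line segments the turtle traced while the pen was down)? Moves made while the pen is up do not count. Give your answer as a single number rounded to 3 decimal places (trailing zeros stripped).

Executing turtle program step by step:
Start: pos=(2,-6), heading=270, pen down
LT 90: heading 270 -> 0
LT 270: heading 0 -> 270
RT 90: heading 270 -> 180
FD 2: (2,-6) -> (0,-6) [heading=180, draw]
PD: pen down
RT 90: heading 180 -> 90
RT 180: heading 90 -> 270
FD 1: (0,-6) -> (0,-7) [heading=270, draw]
PU: pen up
FD 10: (0,-7) -> (0,-17) [heading=270, move]
RT 212: heading 270 -> 58
RT 270: heading 58 -> 148
Final: pos=(0,-17), heading=148, 2 segment(s) drawn

Segment lengths:
  seg 1: (2,-6) -> (0,-6), length = 2
  seg 2: (0,-6) -> (0,-7), length = 1
Total = 3

Answer: 3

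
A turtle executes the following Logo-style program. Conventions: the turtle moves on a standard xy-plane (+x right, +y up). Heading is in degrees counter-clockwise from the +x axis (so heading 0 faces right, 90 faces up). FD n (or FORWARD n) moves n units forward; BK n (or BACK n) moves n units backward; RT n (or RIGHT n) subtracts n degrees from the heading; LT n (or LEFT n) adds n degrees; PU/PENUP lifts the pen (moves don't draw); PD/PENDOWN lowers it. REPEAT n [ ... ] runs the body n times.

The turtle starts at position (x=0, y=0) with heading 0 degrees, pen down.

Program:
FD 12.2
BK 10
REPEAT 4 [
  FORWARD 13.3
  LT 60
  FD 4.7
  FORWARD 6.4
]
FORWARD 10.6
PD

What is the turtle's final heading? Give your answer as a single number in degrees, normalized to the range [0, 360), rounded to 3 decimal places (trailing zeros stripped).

Executing turtle program step by step:
Start: pos=(0,0), heading=0, pen down
FD 12.2: (0,0) -> (12.2,0) [heading=0, draw]
BK 10: (12.2,0) -> (2.2,0) [heading=0, draw]
REPEAT 4 [
  -- iteration 1/4 --
  FD 13.3: (2.2,0) -> (15.5,0) [heading=0, draw]
  LT 60: heading 0 -> 60
  FD 4.7: (15.5,0) -> (17.85,4.07) [heading=60, draw]
  FD 6.4: (17.85,4.07) -> (21.05,9.613) [heading=60, draw]
  -- iteration 2/4 --
  FD 13.3: (21.05,9.613) -> (27.7,21.131) [heading=60, draw]
  LT 60: heading 60 -> 120
  FD 4.7: (27.7,21.131) -> (25.35,25.201) [heading=120, draw]
  FD 6.4: (25.35,25.201) -> (22.15,30.744) [heading=120, draw]
  -- iteration 3/4 --
  FD 13.3: (22.15,30.744) -> (15.5,42.262) [heading=120, draw]
  LT 60: heading 120 -> 180
  FD 4.7: (15.5,42.262) -> (10.8,42.262) [heading=180, draw]
  FD 6.4: (10.8,42.262) -> (4.4,42.262) [heading=180, draw]
  -- iteration 4/4 --
  FD 13.3: (4.4,42.262) -> (-8.9,42.262) [heading=180, draw]
  LT 60: heading 180 -> 240
  FD 4.7: (-8.9,42.262) -> (-11.25,38.192) [heading=240, draw]
  FD 6.4: (-11.25,38.192) -> (-14.45,32.649) [heading=240, draw]
]
FD 10.6: (-14.45,32.649) -> (-19.75,23.469) [heading=240, draw]
PD: pen down
Final: pos=(-19.75,23.469), heading=240, 15 segment(s) drawn

Answer: 240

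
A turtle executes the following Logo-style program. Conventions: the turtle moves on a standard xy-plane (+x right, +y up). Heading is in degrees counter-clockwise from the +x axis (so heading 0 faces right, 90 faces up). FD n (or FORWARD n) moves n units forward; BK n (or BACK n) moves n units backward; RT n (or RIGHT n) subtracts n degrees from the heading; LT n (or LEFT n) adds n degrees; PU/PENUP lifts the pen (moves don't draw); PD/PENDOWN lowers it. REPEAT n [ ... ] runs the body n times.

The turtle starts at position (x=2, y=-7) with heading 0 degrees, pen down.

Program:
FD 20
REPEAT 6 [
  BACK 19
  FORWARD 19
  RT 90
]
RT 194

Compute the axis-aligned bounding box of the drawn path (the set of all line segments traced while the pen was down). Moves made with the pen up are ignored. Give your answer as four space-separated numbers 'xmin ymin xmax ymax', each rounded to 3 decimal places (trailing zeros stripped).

Executing turtle program step by step:
Start: pos=(2,-7), heading=0, pen down
FD 20: (2,-7) -> (22,-7) [heading=0, draw]
REPEAT 6 [
  -- iteration 1/6 --
  BK 19: (22,-7) -> (3,-7) [heading=0, draw]
  FD 19: (3,-7) -> (22,-7) [heading=0, draw]
  RT 90: heading 0 -> 270
  -- iteration 2/6 --
  BK 19: (22,-7) -> (22,12) [heading=270, draw]
  FD 19: (22,12) -> (22,-7) [heading=270, draw]
  RT 90: heading 270 -> 180
  -- iteration 3/6 --
  BK 19: (22,-7) -> (41,-7) [heading=180, draw]
  FD 19: (41,-7) -> (22,-7) [heading=180, draw]
  RT 90: heading 180 -> 90
  -- iteration 4/6 --
  BK 19: (22,-7) -> (22,-26) [heading=90, draw]
  FD 19: (22,-26) -> (22,-7) [heading=90, draw]
  RT 90: heading 90 -> 0
  -- iteration 5/6 --
  BK 19: (22,-7) -> (3,-7) [heading=0, draw]
  FD 19: (3,-7) -> (22,-7) [heading=0, draw]
  RT 90: heading 0 -> 270
  -- iteration 6/6 --
  BK 19: (22,-7) -> (22,12) [heading=270, draw]
  FD 19: (22,12) -> (22,-7) [heading=270, draw]
  RT 90: heading 270 -> 180
]
RT 194: heading 180 -> 346
Final: pos=(22,-7), heading=346, 13 segment(s) drawn

Segment endpoints: x in {2, 3, 22, 22, 22, 41}, y in {-26, -7, -7, -7, 12}
xmin=2, ymin=-26, xmax=41, ymax=12

Answer: 2 -26 41 12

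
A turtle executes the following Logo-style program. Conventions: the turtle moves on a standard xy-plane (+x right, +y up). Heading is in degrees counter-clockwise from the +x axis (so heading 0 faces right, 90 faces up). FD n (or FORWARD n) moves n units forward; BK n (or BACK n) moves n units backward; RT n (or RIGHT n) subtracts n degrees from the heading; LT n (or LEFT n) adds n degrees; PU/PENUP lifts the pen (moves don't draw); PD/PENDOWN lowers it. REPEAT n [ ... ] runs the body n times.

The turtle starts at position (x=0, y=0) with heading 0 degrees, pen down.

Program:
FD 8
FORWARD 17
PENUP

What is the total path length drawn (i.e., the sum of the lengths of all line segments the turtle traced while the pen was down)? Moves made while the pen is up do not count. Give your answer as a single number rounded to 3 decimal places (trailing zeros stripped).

Executing turtle program step by step:
Start: pos=(0,0), heading=0, pen down
FD 8: (0,0) -> (8,0) [heading=0, draw]
FD 17: (8,0) -> (25,0) [heading=0, draw]
PU: pen up
Final: pos=(25,0), heading=0, 2 segment(s) drawn

Segment lengths:
  seg 1: (0,0) -> (8,0), length = 8
  seg 2: (8,0) -> (25,0), length = 17
Total = 25

Answer: 25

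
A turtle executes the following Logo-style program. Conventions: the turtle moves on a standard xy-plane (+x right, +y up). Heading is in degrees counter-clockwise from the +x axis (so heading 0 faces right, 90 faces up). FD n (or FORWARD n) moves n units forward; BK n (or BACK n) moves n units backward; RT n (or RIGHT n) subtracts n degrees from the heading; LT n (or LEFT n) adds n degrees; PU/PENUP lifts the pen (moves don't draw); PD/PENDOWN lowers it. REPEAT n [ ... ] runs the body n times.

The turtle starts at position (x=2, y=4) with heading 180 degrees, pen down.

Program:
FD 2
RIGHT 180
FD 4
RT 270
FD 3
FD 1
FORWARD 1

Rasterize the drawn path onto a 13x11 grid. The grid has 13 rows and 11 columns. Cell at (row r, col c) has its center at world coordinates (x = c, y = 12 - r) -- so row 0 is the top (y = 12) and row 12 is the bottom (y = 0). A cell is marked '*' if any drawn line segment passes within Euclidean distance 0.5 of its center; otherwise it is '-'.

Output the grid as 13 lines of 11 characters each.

Segment 0: (2,4) -> (0,4)
Segment 1: (0,4) -> (4,4)
Segment 2: (4,4) -> (4,7)
Segment 3: (4,7) -> (4,8)
Segment 4: (4,8) -> (4,9)

Answer: -----------
-----------
-----------
----*------
----*------
----*------
----*------
----*------
*****------
-----------
-----------
-----------
-----------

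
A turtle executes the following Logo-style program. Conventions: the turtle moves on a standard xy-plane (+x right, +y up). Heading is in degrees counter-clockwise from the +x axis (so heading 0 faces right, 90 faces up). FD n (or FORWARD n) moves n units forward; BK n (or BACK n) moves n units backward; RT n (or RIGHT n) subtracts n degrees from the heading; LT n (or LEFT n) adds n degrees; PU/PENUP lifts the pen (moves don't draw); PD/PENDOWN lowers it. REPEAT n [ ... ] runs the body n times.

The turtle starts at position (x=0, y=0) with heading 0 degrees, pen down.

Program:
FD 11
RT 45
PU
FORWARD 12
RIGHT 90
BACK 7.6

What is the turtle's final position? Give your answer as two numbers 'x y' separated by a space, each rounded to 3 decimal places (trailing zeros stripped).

Executing turtle program step by step:
Start: pos=(0,0), heading=0, pen down
FD 11: (0,0) -> (11,0) [heading=0, draw]
RT 45: heading 0 -> 315
PU: pen up
FD 12: (11,0) -> (19.485,-8.485) [heading=315, move]
RT 90: heading 315 -> 225
BK 7.6: (19.485,-8.485) -> (24.859,-3.111) [heading=225, move]
Final: pos=(24.859,-3.111), heading=225, 1 segment(s) drawn

Answer: 24.859 -3.111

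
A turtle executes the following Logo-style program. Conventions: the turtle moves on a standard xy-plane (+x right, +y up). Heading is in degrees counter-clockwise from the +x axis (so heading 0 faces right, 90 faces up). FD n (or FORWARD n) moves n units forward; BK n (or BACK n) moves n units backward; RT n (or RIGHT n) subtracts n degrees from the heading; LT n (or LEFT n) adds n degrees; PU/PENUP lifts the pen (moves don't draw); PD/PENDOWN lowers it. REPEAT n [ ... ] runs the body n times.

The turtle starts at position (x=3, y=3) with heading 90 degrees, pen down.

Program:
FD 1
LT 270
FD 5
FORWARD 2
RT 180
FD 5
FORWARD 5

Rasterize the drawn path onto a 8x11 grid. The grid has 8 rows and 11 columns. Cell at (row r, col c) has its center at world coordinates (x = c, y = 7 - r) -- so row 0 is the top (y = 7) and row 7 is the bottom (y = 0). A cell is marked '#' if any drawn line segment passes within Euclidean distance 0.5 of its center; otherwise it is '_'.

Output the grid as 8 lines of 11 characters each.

Segment 0: (3,3) -> (3,4)
Segment 1: (3,4) -> (8,4)
Segment 2: (8,4) -> (10,4)
Segment 3: (10,4) -> (5,4)
Segment 4: (5,4) -> (0,4)

Answer: ___________
___________
___________
###########
___#_______
___________
___________
___________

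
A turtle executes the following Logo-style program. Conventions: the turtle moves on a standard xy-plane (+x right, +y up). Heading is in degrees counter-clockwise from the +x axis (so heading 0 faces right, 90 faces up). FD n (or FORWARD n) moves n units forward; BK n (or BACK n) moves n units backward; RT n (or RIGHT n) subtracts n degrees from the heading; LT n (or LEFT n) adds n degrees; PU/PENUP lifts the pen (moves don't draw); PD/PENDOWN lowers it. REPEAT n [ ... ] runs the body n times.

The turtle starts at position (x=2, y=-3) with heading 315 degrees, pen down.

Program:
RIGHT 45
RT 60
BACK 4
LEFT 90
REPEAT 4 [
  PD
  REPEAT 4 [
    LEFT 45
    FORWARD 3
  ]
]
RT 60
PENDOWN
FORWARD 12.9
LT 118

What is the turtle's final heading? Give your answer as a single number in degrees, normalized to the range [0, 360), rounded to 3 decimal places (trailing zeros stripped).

Answer: 358

Derivation:
Executing turtle program step by step:
Start: pos=(2,-3), heading=315, pen down
RT 45: heading 315 -> 270
RT 60: heading 270 -> 210
BK 4: (2,-3) -> (5.464,-1) [heading=210, draw]
LT 90: heading 210 -> 300
REPEAT 4 [
  -- iteration 1/4 --
  PD: pen down
  REPEAT 4 [
    -- iteration 1/4 --
    LT 45: heading 300 -> 345
    FD 3: (5.464,-1) -> (8.362,-1.776) [heading=345, draw]
    -- iteration 2/4 --
    LT 45: heading 345 -> 30
    FD 3: (8.362,-1.776) -> (10.96,-0.276) [heading=30, draw]
    -- iteration 3/4 --
    LT 45: heading 30 -> 75
    FD 3: (10.96,-0.276) -> (11.736,2.621) [heading=75, draw]
    -- iteration 4/4 --
    LT 45: heading 75 -> 120
    FD 3: (11.736,2.621) -> (10.236,5.219) [heading=120, draw]
  ]
  -- iteration 2/4 --
  PD: pen down
  REPEAT 4 [
    -- iteration 1/4 --
    LT 45: heading 120 -> 165
    FD 3: (10.236,5.219) -> (7.339,5.996) [heading=165, draw]
    -- iteration 2/4 --
    LT 45: heading 165 -> 210
    FD 3: (7.339,5.996) -> (4.741,4.496) [heading=210, draw]
    -- iteration 3/4 --
    LT 45: heading 210 -> 255
    FD 3: (4.741,4.496) -> (3.964,1.598) [heading=255, draw]
    -- iteration 4/4 --
    LT 45: heading 255 -> 300
    FD 3: (3.964,1.598) -> (5.464,-1) [heading=300, draw]
  ]
  -- iteration 3/4 --
  PD: pen down
  REPEAT 4 [
    -- iteration 1/4 --
    LT 45: heading 300 -> 345
    FD 3: (5.464,-1) -> (8.362,-1.776) [heading=345, draw]
    -- iteration 2/4 --
    LT 45: heading 345 -> 30
    FD 3: (8.362,-1.776) -> (10.96,-0.276) [heading=30, draw]
    -- iteration 3/4 --
    LT 45: heading 30 -> 75
    FD 3: (10.96,-0.276) -> (11.736,2.621) [heading=75, draw]
    -- iteration 4/4 --
    LT 45: heading 75 -> 120
    FD 3: (11.736,2.621) -> (10.236,5.219) [heading=120, draw]
  ]
  -- iteration 4/4 --
  PD: pen down
  REPEAT 4 [
    -- iteration 1/4 --
    LT 45: heading 120 -> 165
    FD 3: (10.236,5.219) -> (7.339,5.996) [heading=165, draw]
    -- iteration 2/4 --
    LT 45: heading 165 -> 210
    FD 3: (7.339,5.996) -> (4.741,4.496) [heading=210, draw]
    -- iteration 3/4 --
    LT 45: heading 210 -> 255
    FD 3: (4.741,4.496) -> (3.964,1.598) [heading=255, draw]
    -- iteration 4/4 --
    LT 45: heading 255 -> 300
    FD 3: (3.964,1.598) -> (5.464,-1) [heading=300, draw]
  ]
]
RT 60: heading 300 -> 240
PD: pen down
FD 12.9: (5.464,-1) -> (-0.986,-12.172) [heading=240, draw]
LT 118: heading 240 -> 358
Final: pos=(-0.986,-12.172), heading=358, 18 segment(s) drawn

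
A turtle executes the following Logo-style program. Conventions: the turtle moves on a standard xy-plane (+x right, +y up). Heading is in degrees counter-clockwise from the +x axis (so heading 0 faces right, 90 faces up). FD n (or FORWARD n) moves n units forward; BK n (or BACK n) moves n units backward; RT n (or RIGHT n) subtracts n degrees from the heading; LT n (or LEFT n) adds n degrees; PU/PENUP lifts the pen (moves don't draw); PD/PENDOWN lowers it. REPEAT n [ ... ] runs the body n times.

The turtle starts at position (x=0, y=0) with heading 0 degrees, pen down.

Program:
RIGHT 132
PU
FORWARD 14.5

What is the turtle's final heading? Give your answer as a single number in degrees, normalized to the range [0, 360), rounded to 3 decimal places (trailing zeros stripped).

Answer: 228

Derivation:
Executing turtle program step by step:
Start: pos=(0,0), heading=0, pen down
RT 132: heading 0 -> 228
PU: pen up
FD 14.5: (0,0) -> (-9.702,-10.776) [heading=228, move]
Final: pos=(-9.702,-10.776), heading=228, 0 segment(s) drawn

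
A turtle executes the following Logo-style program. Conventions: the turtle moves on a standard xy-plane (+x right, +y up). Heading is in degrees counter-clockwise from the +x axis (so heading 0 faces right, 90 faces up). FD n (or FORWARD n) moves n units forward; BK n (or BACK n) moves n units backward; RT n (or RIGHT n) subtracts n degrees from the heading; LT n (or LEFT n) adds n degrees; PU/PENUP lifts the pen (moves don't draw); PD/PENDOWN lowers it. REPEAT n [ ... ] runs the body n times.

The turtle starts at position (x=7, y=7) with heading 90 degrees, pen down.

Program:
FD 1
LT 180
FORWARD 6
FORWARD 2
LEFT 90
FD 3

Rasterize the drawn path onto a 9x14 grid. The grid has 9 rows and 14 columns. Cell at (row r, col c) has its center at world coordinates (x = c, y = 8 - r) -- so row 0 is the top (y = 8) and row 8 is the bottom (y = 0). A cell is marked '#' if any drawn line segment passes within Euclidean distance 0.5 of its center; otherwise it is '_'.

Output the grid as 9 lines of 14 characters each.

Answer: _______#______
_______#______
_______#______
_______#______
_______#______
_______#______
_______#______
_______#______
_______####___

Derivation:
Segment 0: (7,7) -> (7,8)
Segment 1: (7,8) -> (7,2)
Segment 2: (7,2) -> (7,0)
Segment 3: (7,0) -> (10,-0)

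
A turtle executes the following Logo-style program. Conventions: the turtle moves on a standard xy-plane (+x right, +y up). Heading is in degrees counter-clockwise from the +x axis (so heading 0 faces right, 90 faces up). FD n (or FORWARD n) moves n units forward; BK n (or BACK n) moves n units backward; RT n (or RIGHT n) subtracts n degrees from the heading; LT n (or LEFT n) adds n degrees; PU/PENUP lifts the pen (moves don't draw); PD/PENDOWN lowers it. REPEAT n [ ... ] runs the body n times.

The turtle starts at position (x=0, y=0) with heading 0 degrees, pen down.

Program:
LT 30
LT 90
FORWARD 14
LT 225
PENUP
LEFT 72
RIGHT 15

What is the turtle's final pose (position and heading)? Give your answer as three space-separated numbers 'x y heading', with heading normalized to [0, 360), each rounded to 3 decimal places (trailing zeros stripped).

Executing turtle program step by step:
Start: pos=(0,0), heading=0, pen down
LT 30: heading 0 -> 30
LT 90: heading 30 -> 120
FD 14: (0,0) -> (-7,12.124) [heading=120, draw]
LT 225: heading 120 -> 345
PU: pen up
LT 72: heading 345 -> 57
RT 15: heading 57 -> 42
Final: pos=(-7,12.124), heading=42, 1 segment(s) drawn

Answer: -7 12.124 42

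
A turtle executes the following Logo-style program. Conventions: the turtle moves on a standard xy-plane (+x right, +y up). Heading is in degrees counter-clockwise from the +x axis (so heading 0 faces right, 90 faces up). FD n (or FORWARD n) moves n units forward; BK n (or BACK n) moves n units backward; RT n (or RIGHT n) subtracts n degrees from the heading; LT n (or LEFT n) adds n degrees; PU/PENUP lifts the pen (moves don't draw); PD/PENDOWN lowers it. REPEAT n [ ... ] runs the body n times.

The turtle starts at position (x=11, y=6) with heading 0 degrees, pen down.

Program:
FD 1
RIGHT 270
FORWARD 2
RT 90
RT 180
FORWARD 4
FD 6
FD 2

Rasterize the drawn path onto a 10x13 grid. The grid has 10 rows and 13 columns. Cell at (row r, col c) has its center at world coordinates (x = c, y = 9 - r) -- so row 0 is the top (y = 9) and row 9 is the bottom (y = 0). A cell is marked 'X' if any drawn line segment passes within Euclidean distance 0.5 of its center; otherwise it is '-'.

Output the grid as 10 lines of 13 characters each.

Segment 0: (11,6) -> (12,6)
Segment 1: (12,6) -> (12,8)
Segment 2: (12,8) -> (8,8)
Segment 3: (8,8) -> (2,8)
Segment 4: (2,8) -> (0,8)

Answer: -------------
XXXXXXXXXXXXX
------------X
-----------XX
-------------
-------------
-------------
-------------
-------------
-------------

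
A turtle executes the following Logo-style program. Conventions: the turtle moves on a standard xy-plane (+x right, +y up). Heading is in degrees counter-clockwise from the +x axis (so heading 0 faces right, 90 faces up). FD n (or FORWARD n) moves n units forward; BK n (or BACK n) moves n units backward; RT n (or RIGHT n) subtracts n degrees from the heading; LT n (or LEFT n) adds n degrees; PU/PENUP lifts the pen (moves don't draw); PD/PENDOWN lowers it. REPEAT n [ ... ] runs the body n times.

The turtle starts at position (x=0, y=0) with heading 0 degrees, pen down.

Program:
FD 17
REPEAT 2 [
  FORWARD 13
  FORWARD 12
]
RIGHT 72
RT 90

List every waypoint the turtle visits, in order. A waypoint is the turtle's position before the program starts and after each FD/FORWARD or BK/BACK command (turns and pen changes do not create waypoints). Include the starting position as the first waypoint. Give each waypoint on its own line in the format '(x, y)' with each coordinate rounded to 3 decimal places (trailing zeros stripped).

Answer: (0, 0)
(17, 0)
(30, 0)
(42, 0)
(55, 0)
(67, 0)

Derivation:
Executing turtle program step by step:
Start: pos=(0,0), heading=0, pen down
FD 17: (0,0) -> (17,0) [heading=0, draw]
REPEAT 2 [
  -- iteration 1/2 --
  FD 13: (17,0) -> (30,0) [heading=0, draw]
  FD 12: (30,0) -> (42,0) [heading=0, draw]
  -- iteration 2/2 --
  FD 13: (42,0) -> (55,0) [heading=0, draw]
  FD 12: (55,0) -> (67,0) [heading=0, draw]
]
RT 72: heading 0 -> 288
RT 90: heading 288 -> 198
Final: pos=(67,0), heading=198, 5 segment(s) drawn
Waypoints (6 total):
(0, 0)
(17, 0)
(30, 0)
(42, 0)
(55, 0)
(67, 0)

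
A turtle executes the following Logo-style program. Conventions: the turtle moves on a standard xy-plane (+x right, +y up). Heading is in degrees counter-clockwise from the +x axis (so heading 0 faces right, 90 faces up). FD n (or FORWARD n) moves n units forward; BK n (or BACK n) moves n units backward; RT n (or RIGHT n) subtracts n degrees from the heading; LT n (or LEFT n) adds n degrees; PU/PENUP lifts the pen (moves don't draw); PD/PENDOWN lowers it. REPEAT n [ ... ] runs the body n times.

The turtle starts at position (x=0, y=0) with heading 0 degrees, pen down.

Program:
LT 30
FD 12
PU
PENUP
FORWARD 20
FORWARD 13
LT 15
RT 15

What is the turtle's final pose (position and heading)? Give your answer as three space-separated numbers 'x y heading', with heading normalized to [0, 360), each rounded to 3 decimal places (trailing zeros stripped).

Answer: 38.971 22.5 30

Derivation:
Executing turtle program step by step:
Start: pos=(0,0), heading=0, pen down
LT 30: heading 0 -> 30
FD 12: (0,0) -> (10.392,6) [heading=30, draw]
PU: pen up
PU: pen up
FD 20: (10.392,6) -> (27.713,16) [heading=30, move]
FD 13: (27.713,16) -> (38.971,22.5) [heading=30, move]
LT 15: heading 30 -> 45
RT 15: heading 45 -> 30
Final: pos=(38.971,22.5), heading=30, 1 segment(s) drawn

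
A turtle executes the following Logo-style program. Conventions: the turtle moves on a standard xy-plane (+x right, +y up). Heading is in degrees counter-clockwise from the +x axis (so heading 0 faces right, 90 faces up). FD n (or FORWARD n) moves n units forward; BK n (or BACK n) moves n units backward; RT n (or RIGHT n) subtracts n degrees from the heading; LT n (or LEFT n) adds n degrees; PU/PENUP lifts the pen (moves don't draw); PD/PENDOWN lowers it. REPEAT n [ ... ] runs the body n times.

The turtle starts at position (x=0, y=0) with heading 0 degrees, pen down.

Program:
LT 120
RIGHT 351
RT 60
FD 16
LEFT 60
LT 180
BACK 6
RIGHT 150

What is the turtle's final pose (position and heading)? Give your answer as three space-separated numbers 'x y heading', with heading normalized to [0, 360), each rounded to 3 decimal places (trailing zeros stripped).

Executing turtle program step by step:
Start: pos=(0,0), heading=0, pen down
LT 120: heading 0 -> 120
RT 351: heading 120 -> 129
RT 60: heading 129 -> 69
FD 16: (0,0) -> (5.734,14.937) [heading=69, draw]
LT 60: heading 69 -> 129
LT 180: heading 129 -> 309
BK 6: (5.734,14.937) -> (1.958,19.6) [heading=309, draw]
RT 150: heading 309 -> 159
Final: pos=(1.958,19.6), heading=159, 2 segment(s) drawn

Answer: 1.958 19.6 159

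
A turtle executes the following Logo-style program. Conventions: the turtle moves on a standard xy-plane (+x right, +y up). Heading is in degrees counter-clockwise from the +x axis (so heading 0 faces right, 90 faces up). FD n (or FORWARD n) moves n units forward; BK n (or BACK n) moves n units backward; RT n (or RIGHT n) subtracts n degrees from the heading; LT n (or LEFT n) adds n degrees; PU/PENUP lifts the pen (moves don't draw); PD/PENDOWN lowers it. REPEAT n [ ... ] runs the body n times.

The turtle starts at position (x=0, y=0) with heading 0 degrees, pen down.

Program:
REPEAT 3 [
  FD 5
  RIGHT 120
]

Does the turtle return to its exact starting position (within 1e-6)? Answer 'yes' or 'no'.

Executing turtle program step by step:
Start: pos=(0,0), heading=0, pen down
REPEAT 3 [
  -- iteration 1/3 --
  FD 5: (0,0) -> (5,0) [heading=0, draw]
  RT 120: heading 0 -> 240
  -- iteration 2/3 --
  FD 5: (5,0) -> (2.5,-4.33) [heading=240, draw]
  RT 120: heading 240 -> 120
  -- iteration 3/3 --
  FD 5: (2.5,-4.33) -> (0,0) [heading=120, draw]
  RT 120: heading 120 -> 0
]
Final: pos=(0,0), heading=0, 3 segment(s) drawn

Start position: (0, 0)
Final position: (0, 0)
Distance = 0; < 1e-6 -> CLOSED

Answer: yes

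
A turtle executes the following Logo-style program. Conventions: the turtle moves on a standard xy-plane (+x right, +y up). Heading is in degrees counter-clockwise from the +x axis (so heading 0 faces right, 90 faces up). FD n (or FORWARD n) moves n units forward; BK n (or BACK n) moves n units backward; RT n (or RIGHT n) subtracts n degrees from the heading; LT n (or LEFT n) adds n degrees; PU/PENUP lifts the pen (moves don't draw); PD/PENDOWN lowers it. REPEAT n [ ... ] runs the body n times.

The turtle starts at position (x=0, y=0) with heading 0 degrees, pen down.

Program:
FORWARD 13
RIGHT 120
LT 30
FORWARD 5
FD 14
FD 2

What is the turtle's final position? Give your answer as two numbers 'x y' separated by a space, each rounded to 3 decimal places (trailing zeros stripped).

Answer: 13 -21

Derivation:
Executing turtle program step by step:
Start: pos=(0,0), heading=0, pen down
FD 13: (0,0) -> (13,0) [heading=0, draw]
RT 120: heading 0 -> 240
LT 30: heading 240 -> 270
FD 5: (13,0) -> (13,-5) [heading=270, draw]
FD 14: (13,-5) -> (13,-19) [heading=270, draw]
FD 2: (13,-19) -> (13,-21) [heading=270, draw]
Final: pos=(13,-21), heading=270, 4 segment(s) drawn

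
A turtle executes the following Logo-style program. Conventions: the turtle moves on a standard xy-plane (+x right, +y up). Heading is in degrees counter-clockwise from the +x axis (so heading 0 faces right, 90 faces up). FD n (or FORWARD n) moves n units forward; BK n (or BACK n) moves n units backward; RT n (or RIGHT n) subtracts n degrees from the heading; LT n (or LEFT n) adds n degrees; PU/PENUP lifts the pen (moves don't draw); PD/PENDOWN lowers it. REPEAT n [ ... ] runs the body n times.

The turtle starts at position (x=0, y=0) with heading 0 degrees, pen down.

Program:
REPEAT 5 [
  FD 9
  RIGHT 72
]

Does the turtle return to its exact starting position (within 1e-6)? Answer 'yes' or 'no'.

Answer: yes

Derivation:
Executing turtle program step by step:
Start: pos=(0,0), heading=0, pen down
REPEAT 5 [
  -- iteration 1/5 --
  FD 9: (0,0) -> (9,0) [heading=0, draw]
  RT 72: heading 0 -> 288
  -- iteration 2/5 --
  FD 9: (9,0) -> (11.781,-8.56) [heading=288, draw]
  RT 72: heading 288 -> 216
  -- iteration 3/5 --
  FD 9: (11.781,-8.56) -> (4.5,-13.85) [heading=216, draw]
  RT 72: heading 216 -> 144
  -- iteration 4/5 --
  FD 9: (4.5,-13.85) -> (-2.781,-8.56) [heading=144, draw]
  RT 72: heading 144 -> 72
  -- iteration 5/5 --
  FD 9: (-2.781,-8.56) -> (0,0) [heading=72, draw]
  RT 72: heading 72 -> 0
]
Final: pos=(0,0), heading=0, 5 segment(s) drawn

Start position: (0, 0)
Final position: (0, 0)
Distance = 0; < 1e-6 -> CLOSED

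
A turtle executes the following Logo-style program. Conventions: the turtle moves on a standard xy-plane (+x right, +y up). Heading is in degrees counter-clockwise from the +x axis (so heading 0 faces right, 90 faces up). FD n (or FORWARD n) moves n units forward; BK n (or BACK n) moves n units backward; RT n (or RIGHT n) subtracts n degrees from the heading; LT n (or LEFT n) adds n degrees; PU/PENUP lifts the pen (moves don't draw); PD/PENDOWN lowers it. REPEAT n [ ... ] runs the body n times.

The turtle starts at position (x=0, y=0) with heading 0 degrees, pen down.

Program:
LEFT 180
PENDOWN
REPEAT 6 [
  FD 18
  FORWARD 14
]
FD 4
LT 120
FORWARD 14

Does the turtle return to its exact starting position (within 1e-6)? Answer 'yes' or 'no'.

Answer: no

Derivation:
Executing turtle program step by step:
Start: pos=(0,0), heading=0, pen down
LT 180: heading 0 -> 180
PD: pen down
REPEAT 6 [
  -- iteration 1/6 --
  FD 18: (0,0) -> (-18,0) [heading=180, draw]
  FD 14: (-18,0) -> (-32,0) [heading=180, draw]
  -- iteration 2/6 --
  FD 18: (-32,0) -> (-50,0) [heading=180, draw]
  FD 14: (-50,0) -> (-64,0) [heading=180, draw]
  -- iteration 3/6 --
  FD 18: (-64,0) -> (-82,0) [heading=180, draw]
  FD 14: (-82,0) -> (-96,0) [heading=180, draw]
  -- iteration 4/6 --
  FD 18: (-96,0) -> (-114,0) [heading=180, draw]
  FD 14: (-114,0) -> (-128,0) [heading=180, draw]
  -- iteration 5/6 --
  FD 18: (-128,0) -> (-146,0) [heading=180, draw]
  FD 14: (-146,0) -> (-160,0) [heading=180, draw]
  -- iteration 6/6 --
  FD 18: (-160,0) -> (-178,0) [heading=180, draw]
  FD 14: (-178,0) -> (-192,0) [heading=180, draw]
]
FD 4: (-192,0) -> (-196,0) [heading=180, draw]
LT 120: heading 180 -> 300
FD 14: (-196,0) -> (-189,-12.124) [heading=300, draw]
Final: pos=(-189,-12.124), heading=300, 14 segment(s) drawn

Start position: (0, 0)
Final position: (-189, -12.124)
Distance = 189.388; >= 1e-6 -> NOT closed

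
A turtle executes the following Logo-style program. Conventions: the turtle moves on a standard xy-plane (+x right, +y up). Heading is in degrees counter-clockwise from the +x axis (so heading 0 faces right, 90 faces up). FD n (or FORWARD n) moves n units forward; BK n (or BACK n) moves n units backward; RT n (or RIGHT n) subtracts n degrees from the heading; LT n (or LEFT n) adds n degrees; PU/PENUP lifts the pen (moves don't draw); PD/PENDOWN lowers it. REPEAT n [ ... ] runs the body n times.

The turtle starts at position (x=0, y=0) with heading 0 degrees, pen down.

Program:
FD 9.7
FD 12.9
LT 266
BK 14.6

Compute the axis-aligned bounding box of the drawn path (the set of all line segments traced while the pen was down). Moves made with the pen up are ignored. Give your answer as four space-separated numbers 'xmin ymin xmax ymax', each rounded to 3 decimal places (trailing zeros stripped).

Answer: 0 0 23.618 14.564

Derivation:
Executing turtle program step by step:
Start: pos=(0,0), heading=0, pen down
FD 9.7: (0,0) -> (9.7,0) [heading=0, draw]
FD 12.9: (9.7,0) -> (22.6,0) [heading=0, draw]
LT 266: heading 0 -> 266
BK 14.6: (22.6,0) -> (23.618,14.564) [heading=266, draw]
Final: pos=(23.618,14.564), heading=266, 3 segment(s) drawn

Segment endpoints: x in {0, 9.7, 22.6, 23.618}, y in {0, 14.564}
xmin=0, ymin=0, xmax=23.618, ymax=14.564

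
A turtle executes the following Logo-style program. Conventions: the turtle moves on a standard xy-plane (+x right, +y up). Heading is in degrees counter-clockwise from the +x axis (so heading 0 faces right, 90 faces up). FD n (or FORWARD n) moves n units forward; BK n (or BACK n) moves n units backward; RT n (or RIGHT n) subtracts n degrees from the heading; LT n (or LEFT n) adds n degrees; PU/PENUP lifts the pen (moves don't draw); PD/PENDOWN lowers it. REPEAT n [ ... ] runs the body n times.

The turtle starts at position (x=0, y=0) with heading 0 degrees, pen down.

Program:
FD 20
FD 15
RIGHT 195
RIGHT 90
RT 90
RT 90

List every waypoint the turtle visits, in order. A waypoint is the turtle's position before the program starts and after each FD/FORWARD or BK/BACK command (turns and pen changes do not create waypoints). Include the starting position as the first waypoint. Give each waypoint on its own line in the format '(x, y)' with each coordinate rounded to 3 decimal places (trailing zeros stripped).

Executing turtle program step by step:
Start: pos=(0,0), heading=0, pen down
FD 20: (0,0) -> (20,0) [heading=0, draw]
FD 15: (20,0) -> (35,0) [heading=0, draw]
RT 195: heading 0 -> 165
RT 90: heading 165 -> 75
RT 90: heading 75 -> 345
RT 90: heading 345 -> 255
Final: pos=(35,0), heading=255, 2 segment(s) drawn
Waypoints (3 total):
(0, 0)
(20, 0)
(35, 0)

Answer: (0, 0)
(20, 0)
(35, 0)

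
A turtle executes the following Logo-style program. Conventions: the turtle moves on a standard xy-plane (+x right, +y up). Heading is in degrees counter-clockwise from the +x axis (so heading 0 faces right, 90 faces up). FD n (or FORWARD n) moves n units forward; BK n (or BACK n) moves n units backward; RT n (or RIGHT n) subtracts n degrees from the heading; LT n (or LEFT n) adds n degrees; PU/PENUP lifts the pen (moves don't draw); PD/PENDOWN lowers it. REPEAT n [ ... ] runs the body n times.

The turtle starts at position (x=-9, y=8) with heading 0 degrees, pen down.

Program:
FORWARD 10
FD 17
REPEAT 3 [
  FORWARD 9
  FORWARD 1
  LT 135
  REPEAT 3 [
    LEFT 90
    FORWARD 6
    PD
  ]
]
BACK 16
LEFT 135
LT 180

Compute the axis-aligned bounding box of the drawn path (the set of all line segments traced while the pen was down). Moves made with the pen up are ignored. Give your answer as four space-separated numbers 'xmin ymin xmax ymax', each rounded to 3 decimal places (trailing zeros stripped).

Executing turtle program step by step:
Start: pos=(-9,8), heading=0, pen down
FD 10: (-9,8) -> (1,8) [heading=0, draw]
FD 17: (1,8) -> (18,8) [heading=0, draw]
REPEAT 3 [
  -- iteration 1/3 --
  FD 9: (18,8) -> (27,8) [heading=0, draw]
  FD 1: (27,8) -> (28,8) [heading=0, draw]
  LT 135: heading 0 -> 135
  REPEAT 3 [
    -- iteration 1/3 --
    LT 90: heading 135 -> 225
    FD 6: (28,8) -> (23.757,3.757) [heading=225, draw]
    PD: pen down
    -- iteration 2/3 --
    LT 90: heading 225 -> 315
    FD 6: (23.757,3.757) -> (28,-0.485) [heading=315, draw]
    PD: pen down
    -- iteration 3/3 --
    LT 90: heading 315 -> 45
    FD 6: (28,-0.485) -> (32.243,3.757) [heading=45, draw]
    PD: pen down
  ]
  -- iteration 2/3 --
  FD 9: (32.243,3.757) -> (38.607,10.121) [heading=45, draw]
  FD 1: (38.607,10.121) -> (39.314,10.828) [heading=45, draw]
  LT 135: heading 45 -> 180
  REPEAT 3 [
    -- iteration 1/3 --
    LT 90: heading 180 -> 270
    FD 6: (39.314,10.828) -> (39.314,4.828) [heading=270, draw]
    PD: pen down
    -- iteration 2/3 --
    LT 90: heading 270 -> 0
    FD 6: (39.314,4.828) -> (45.314,4.828) [heading=0, draw]
    PD: pen down
    -- iteration 3/3 --
    LT 90: heading 0 -> 90
    FD 6: (45.314,4.828) -> (45.314,10.828) [heading=90, draw]
    PD: pen down
  ]
  -- iteration 3/3 --
  FD 9: (45.314,10.828) -> (45.314,19.828) [heading=90, draw]
  FD 1: (45.314,19.828) -> (45.314,20.828) [heading=90, draw]
  LT 135: heading 90 -> 225
  REPEAT 3 [
    -- iteration 1/3 --
    LT 90: heading 225 -> 315
    FD 6: (45.314,20.828) -> (49.556,16.586) [heading=315, draw]
    PD: pen down
    -- iteration 2/3 --
    LT 90: heading 315 -> 45
    FD 6: (49.556,16.586) -> (53.799,20.828) [heading=45, draw]
    PD: pen down
    -- iteration 3/3 --
    LT 90: heading 45 -> 135
    FD 6: (53.799,20.828) -> (49.556,25.071) [heading=135, draw]
    PD: pen down
  ]
]
BK 16: (49.556,25.071) -> (60.87,13.757) [heading=135, draw]
LT 135: heading 135 -> 270
LT 180: heading 270 -> 90
Final: pos=(60.87,13.757), heading=90, 18 segment(s) drawn

Segment endpoints: x in {-9, 1, 18, 23.757, 27, 28, 32.243, 38.607, 39.314, 45.314, 45.314, 49.556, 49.556, 53.799, 60.87}, y in {-0.485, 3.757, 3.757, 4.828, 4.828, 8, 10.121, 10.828, 10.828, 13.757, 16.586, 19.828, 20.828, 20.828, 25.071}
xmin=-9, ymin=-0.485, xmax=60.87, ymax=25.071

Answer: -9 -0.485 60.87 25.071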